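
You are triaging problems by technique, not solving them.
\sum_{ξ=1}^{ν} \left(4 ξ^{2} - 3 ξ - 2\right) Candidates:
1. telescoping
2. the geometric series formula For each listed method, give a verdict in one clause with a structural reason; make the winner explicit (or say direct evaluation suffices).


Diagnosis: no special technique — nothing telescopes and nothing is geometric; polynomial terms in ξ sum term by term.
- telescoping: in the displayed form, no term reappears at a neighboring index to cancel against.
- the geometric series formula: consecutive terms are not related by a fixed multiplier.


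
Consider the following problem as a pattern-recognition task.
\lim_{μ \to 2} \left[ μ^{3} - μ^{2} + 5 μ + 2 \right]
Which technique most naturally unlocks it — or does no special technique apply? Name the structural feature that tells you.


Verdict: no special technique — the expression is continuous at 2 — substitute and evaluate; no indeterminate form appears.


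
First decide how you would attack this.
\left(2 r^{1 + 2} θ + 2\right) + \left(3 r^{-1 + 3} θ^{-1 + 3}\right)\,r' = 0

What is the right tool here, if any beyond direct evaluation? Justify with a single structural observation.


Method: the exact-equation method — because the two cross partials coincide, the form is conservative as written — recover its potential in (θ, r).


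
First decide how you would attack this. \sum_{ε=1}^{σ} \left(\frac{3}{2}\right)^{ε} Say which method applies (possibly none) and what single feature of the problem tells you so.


Technique: the geometric series formula — check a ratio of consecutive terms: it is \frac{3}{2}, independent of the index, so the geometric formula closes the sum.


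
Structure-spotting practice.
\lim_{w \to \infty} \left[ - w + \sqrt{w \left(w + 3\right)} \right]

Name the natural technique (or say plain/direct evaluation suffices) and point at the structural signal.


Technique: conjugate multiplication — \sqrt{w \left(w + 3\right)} and w both blow up, but their difference is tame once the conjugate rationalizes it.


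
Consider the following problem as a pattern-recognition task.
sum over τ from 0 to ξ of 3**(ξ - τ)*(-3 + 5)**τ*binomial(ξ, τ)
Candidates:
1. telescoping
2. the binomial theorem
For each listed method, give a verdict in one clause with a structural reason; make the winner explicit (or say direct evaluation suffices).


Method: the binomial theorem — the binomial coefficients weight matched powers of (-3 + 5) and 3, which is exactly the expansion of a binomial power.
- telescoping: the terms as presented offer no neighboring cancellation — a telescoping rewrite may exist, but the displayed structure does not hand one over.
- the binomial theorem: applies; the problem has the shape this method handles.


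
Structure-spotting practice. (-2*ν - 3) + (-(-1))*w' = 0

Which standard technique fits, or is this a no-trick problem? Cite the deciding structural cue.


Verdict: no special technique — the slope is a pure function of ν; integrate both sides and be done.


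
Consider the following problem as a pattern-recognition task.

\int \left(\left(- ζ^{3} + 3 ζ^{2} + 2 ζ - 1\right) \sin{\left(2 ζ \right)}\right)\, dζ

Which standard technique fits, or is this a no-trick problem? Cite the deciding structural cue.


Best approach: integration by parts — the integrand splits as - ζ^{3} + 3 ζ^{2} + 2 ζ - 1 times \sin{\left(2 ζ \right)} — repeatedly differentiating the polynomial part kills it, which is the parts ladder.


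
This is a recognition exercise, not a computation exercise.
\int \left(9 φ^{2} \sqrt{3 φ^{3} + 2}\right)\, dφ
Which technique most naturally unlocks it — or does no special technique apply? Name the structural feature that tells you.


Diagnosis: u-substitution — differentiating the inner expression 3 φ^{3} + 2 produces the factor 9 φ^{2} up to a constant multiple, so substituting u = 3 φ^{3} + 2 reduces everything to a one-variable integral in u.


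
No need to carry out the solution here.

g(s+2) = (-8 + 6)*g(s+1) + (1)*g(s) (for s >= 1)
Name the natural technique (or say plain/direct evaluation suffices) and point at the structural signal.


Technique: the characteristic-root method — because shifting s leaves the equation's coefficients unchanged, exponential trials reduce it to algebra.


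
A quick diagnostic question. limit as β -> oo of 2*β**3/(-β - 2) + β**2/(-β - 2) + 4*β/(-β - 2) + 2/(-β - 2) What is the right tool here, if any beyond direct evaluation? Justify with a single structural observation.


Diagnosis: dominant-term comparison — divide through by the highest power of β; every lower-order term dies and the dominant terms decide the limit. Viewed as a single quotient this is an ∞/∞ form — an at-infinity application of l'Hôpital's rule would also resolve it; comparing leading growth reads the answer without differentiating.


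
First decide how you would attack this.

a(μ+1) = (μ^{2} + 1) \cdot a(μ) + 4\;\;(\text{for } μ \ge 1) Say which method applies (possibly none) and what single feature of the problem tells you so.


Diagnosis: a summation factor — with the index-dependent coefficient μ^{2} + 1, dividing by the cumulative product turns the left side into a pure difference.


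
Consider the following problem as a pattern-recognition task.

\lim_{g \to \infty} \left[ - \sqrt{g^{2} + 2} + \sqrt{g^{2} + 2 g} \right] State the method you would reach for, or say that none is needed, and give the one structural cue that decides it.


Method: conjugate multiplication — both pieces blow up but their difference is finite; the conjugate trick rationalizes \sqrt{g^{2} + 2 g} - \sqrt{g^{2} + 2}.


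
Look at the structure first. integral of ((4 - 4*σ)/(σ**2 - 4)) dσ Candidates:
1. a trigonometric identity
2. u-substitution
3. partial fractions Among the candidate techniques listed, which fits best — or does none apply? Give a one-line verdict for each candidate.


Technique: partial fractions — the bottom, σ**2 - 4, comes apart into simple factors, and a proper rational function over split factors decomposes.
- a trigonometric identity — with no trigonometric functions present, identity rewriting has no target.
- u-substitution — no subexpression of the integrand pairs with its own derivative as a factor — individual terms may offer their own substitutions, but any change of variable covering the whole integral would have to be constructed from outside the expression.
- partial fractions — applicable, and directly so.


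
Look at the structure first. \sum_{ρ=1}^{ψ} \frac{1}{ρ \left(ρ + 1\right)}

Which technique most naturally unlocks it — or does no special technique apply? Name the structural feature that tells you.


Best approach: telescoping — split \frac{1}{ρ \left(ρ + 1\right)} by partial fractions and the pieces are one function at shifted arguments — interior terms cancel.


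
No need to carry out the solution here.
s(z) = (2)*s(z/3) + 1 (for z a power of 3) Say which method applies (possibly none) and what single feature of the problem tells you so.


Method: the master substitution — the recursive call is at index z/3 rather than a shift, a divide-and-conquer shape — substituting z = 3^m linearizes it.


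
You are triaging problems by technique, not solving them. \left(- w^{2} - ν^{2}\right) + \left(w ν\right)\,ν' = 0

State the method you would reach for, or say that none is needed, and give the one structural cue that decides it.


Verdict: the homogeneous substitution — scaling w and ν together leaves the slope fixed — it depends only on ν/w, so substitute the ratio. A Bernoulli rewrite works here as the equation stands — the homogeneous substitution is the more immediate reading.


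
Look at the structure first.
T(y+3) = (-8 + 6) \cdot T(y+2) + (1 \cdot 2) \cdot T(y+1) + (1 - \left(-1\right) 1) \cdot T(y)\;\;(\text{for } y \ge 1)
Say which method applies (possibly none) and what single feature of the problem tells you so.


Technique: the characteristic-root method — because shifting y leaves the equation's coefficients unchanged, exponential trials reduce it to algebra.


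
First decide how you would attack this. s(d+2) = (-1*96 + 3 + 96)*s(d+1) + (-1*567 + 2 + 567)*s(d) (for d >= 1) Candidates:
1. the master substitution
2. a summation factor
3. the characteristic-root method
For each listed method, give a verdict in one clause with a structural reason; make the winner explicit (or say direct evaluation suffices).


Method: the characteristic-root method — this is the constant-coefficient homogeneous case — the whole solution in d reduces to a polynomial's roots.
- the master substitution: the recursion steps by a constant offset, so exponential reindexing is pointless.
- a summation factor: the recurrence reaches back more than one step, outside the first-order family a summation factor normalizes.
- the characteristic-root method: applicable, and directly so.


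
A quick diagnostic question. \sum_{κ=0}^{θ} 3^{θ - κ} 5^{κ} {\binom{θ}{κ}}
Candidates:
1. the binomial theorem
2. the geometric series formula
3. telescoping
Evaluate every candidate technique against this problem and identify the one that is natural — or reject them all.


Diagnosis: the binomial theorem — {\binom{θ}{κ}} weighting matched powers of 5 and 3 is the expanded form of (5 + 3)^θ — fold it back up.
- the binomial theorem — yes, a natural case for it.
- the geometric series formula — the term-to-term ratio drifts with the index — the one thing the geometric formula cannot absorb.
- telescoping: as presented, consecutive terms share no shifted copy to cancel against — no rewrite is on display to change that.


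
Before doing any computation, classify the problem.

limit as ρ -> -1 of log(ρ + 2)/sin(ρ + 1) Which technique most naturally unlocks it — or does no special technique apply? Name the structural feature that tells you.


Technique: l'Hôpital's rule (0/0) — both numerator and denominator vanish at -1: the genuine 0/0 indeterminate that l'Hôpital exists for. One could equally expand both pieces locally and compare leading terms; the rule does that in one stroke.


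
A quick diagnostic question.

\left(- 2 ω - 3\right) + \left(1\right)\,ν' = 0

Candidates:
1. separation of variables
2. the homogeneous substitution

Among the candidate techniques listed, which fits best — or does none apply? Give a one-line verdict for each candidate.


Technique: no special technique — solved for the derivative, no ν appears — this is antidifferentiation in ω wearing ODE clothing.
- separation of variables — any separation here is vacuous (nothing depends on the unknown); direct integration is the honest label.
- the homogeneous substitution: the slope does not depend on the ratio of the variables alone.


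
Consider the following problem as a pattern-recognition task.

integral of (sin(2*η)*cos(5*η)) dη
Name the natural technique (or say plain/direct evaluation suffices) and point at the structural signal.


Method: a trigonometric identity — apply product-to-sum to sin(2*η)*cos(5*η): two clean single-angle terms replace one awkward product.


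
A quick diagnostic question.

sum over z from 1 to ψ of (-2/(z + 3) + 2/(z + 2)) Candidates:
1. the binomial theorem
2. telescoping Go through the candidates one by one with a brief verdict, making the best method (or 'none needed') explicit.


Method: telescoping — each term adds 2/(z + 2) and subtracts the same expression advanced one index; that subtracted piece cancels against the next term's added copy — only the boundary terms survive.
- the binomial theorem — the summand does not match any term pattern of an expanded binomial power.
- telescoping — applicable, and directly so.


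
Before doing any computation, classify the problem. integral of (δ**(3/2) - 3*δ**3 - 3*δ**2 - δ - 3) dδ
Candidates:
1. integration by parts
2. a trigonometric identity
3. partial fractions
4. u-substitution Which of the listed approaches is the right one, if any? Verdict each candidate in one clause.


Best approach: no special technique — the integrand is a sum of constant multiples of powers of δ — integrate term by term.
- integration by parts — the nonconstant-polynomial-times-standard-kernel pattern (an exp, sine, cosine, or logarithm partner) is absent.
- a trigonometric identity — with no trigonometric functions present, identity rewriting has no target.
- partial fractions — the expression is not a ratio of polynomials that decomposes further.
- u-substitution: no subexpression of the integrand pairs with its own derivative as a factor — individual terms may offer their own substitutions, but any change of variable covering the whole integral would have to be constructed from outside the expression.


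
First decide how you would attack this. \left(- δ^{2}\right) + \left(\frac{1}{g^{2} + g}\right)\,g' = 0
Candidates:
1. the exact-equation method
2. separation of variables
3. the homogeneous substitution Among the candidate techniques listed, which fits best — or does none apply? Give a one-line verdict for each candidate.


Method: separation of variables — one side of the product carries the independent variable, the other the unknown — the textbook separation shape. A Bernoulli substitution applies to this equation as given; separation takes the same equation in its displayed form.
- the exact-equation method — with no real cross-dependence between the variables, the exact-equation machinery is a detour rather than the natural reading.
- separation of variables — yes — fits the structure here.
- the homogeneous substitution — solved for the derivative, the right side changes under joint scaling of the two variables.


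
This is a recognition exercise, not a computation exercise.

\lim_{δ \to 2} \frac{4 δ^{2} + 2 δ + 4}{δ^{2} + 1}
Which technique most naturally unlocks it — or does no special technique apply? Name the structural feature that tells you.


Best approach: no special technique — no zero denominators, no indeterminate clash at 2 — substitute and read off the value.


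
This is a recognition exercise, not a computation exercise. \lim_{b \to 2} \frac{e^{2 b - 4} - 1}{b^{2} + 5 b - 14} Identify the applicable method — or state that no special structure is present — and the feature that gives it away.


Technique: l'Hôpital's rule (0/0) — numerator and denominator both vanish at 2 — a genuine 0/0 form, which is exactly when l'Hôpital applies. Expanding numerator and denominator to first order gives the same value — the rule automates exactly that.


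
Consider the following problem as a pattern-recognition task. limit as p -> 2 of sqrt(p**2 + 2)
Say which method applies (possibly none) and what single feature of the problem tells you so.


Diagnosis: no special technique — no denominator vanishes and nothing blows up at 2: direct substitution is the whole computation.


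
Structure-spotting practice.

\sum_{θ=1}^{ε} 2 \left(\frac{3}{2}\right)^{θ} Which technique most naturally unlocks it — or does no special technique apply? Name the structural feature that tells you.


Method: the geometric series formula — each term is \frac{3}{2} times the previous one, so the geometric-series formula applies directly.


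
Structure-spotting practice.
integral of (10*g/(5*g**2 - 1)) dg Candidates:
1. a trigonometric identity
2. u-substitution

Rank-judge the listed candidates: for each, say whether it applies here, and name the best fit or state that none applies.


Diagnosis: u-substitution — structure check: outer function, inner expression 5*g**2 - 1, inner derivative as a factor — the classic u = 5*g**2 - 1 pattern.
- a trigonometric identity: there is no trigonometric structure at all — the integrand carries no sine or cosine to rewrite.
- u-substitution: a fit — the right tool for this form.


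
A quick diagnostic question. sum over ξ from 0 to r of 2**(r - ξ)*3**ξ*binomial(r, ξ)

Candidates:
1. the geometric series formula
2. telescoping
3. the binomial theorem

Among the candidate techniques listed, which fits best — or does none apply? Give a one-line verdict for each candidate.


Best approach: the binomial theorem — the binomial coefficients weight matched powers of 3 and 2, which is exactly the expansion of a binomial power.
- the geometric series formula — consecutive terms are not related by a fixed multiplier.
- telescoping — the terms as presented offer no neighboring cancellation — a telescoping rewrite may exist, but the displayed structure does not hand one over.
- the binomial theorem: applicable, and directly so.


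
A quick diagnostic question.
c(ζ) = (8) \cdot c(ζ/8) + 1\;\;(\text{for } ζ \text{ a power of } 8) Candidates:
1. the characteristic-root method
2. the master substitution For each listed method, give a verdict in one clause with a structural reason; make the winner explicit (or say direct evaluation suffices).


Best approach: the master substitution — treat m = log base 8 of ζ as the new clock: one recursion step advances m by one while ζ scales by 8.
- the characteristic-root method: the recursion divides its index rather than shifting it — outside the constant-shift family the root method covers.
- the master substitution — applicable, and directly so.


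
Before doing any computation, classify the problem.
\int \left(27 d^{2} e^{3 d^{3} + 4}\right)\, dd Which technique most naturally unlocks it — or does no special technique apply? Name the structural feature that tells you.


Best approach: u-substitution — collected, the integrand has one factor that is, up to a constant, the derivative of an inner expression the rest depends on — substitute for that inner expression.


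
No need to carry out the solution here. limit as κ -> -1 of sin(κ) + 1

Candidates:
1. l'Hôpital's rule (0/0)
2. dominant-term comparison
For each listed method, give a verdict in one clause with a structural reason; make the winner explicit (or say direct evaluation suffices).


Diagnosis: no special technique — the expression is continuous at the evaluation point — substitute directly; no indeterminate form appears.
- l'Hôpital's rule (0/0) — substituting the point produces a determinate value, not a 0 over 0 clash.
- dominant-term comparison — no dominant power emerges to decide the limit by degree comparison.


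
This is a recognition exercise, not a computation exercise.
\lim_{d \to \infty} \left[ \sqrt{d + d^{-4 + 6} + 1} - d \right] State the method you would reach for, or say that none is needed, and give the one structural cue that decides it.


Diagnosis: conjugate multiplication — the difference \sqrt{d + d^{-4 + 6} + 1} - d is an ∞ − ∞ stalemate; its conjugate partner breaks the tie.


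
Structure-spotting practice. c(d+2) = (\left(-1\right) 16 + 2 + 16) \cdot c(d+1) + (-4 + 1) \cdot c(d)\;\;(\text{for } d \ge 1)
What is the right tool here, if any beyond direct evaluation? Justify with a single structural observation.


Diagnosis: the characteristic-root method — every coefficient is a fixed number and the forcing is zero — substitute r^d and read off the root equation.


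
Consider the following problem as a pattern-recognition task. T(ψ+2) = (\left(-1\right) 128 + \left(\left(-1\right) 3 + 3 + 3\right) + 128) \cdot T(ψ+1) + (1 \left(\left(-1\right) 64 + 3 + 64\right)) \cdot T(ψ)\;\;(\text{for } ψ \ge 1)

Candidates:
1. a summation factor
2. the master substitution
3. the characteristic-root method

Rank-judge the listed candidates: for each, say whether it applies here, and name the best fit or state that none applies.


Best approach: the characteristic-root method — linear, homogeneous, constant coefficients: solutions of the form r^ψ exist — find the roots of the characteristic polynomial.
- a summation factor: a summation factor telescopes one-step recursions; this one carries higher-order memory.
- the master substitution: the recursion shifts the index rather than dividing it.
- the characteristic-root method: yes, a natural case for it.


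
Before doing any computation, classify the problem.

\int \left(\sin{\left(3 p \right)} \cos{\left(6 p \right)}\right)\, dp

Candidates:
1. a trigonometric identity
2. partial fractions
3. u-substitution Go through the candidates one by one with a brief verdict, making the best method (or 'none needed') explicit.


Technique: a trigonometric identity — the identity turns \sin{\left(3 p \right)} \cos{\left(6 p \right)} into two lone cosines/sines, each trivially integrable.
- a trigonometric identity — a fit — the right tool for this form.
- partial fractions: the expression is not a ratio of polynomials that decomposes further.
- u-substitution: no subexpression of the integrand pairs with its own derivative as a factor — individual terms may offer their own substitutions, but any change of variable covering the whole integral would have to be constructed from outside the expression.


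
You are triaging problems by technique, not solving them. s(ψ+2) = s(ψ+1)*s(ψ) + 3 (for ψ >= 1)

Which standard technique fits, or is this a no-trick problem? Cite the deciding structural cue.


Diagnosis: no special technique — a nonlinear dependence on earlier terms breaks linearity, and with it every superposition-based closed form.


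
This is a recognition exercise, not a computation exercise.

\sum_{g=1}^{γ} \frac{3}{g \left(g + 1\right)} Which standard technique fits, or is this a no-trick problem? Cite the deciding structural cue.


Best approach: telescoping — the summand \frac{3}{g \left(g + 1\right)} decomposes into fractions whose poles differ by an integer shift — the series collapses.


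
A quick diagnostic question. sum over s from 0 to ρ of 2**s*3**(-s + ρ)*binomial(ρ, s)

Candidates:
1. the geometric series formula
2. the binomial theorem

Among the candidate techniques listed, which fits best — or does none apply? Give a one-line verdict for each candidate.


Technique: the binomial theorem — the summand is term s of a binomial expansion in 2 and 3; the whole sum is a single power.
- the geometric series formula — there is no constant term-to-term ratio.
- the binomial theorem — applicable, and directly so.


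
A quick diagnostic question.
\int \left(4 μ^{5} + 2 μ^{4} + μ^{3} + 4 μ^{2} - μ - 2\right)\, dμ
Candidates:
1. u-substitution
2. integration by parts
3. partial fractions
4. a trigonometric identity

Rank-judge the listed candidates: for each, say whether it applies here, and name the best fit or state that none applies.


Best approach: no special technique — every term is a constant multiple of a power of μ; term-wise power-rule integration needs no preliminary transformation.
- u-substitution: any workable substitution here is cosmetic — the integrand is already in directly integrable form.
- integration by parts — parts would only shuffle a directly integrable integrand.
- partial fractions — the expression is not a ratio of polynomials that decomposes further.
- a trigonometric identity — there is no trigonometric structure at all — the integrand carries no sine or cosine to rewrite.


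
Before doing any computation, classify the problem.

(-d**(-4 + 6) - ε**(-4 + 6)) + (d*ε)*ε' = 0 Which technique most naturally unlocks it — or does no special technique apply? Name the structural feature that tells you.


Verdict: the homogeneous substitution — scaling d and ε together leaves the slope fixed — it depends only on ε/d, so substitute the ratio. This doubles as a Bernoulli equation in the unknown as written; the homogeneous route needs no setup at all.


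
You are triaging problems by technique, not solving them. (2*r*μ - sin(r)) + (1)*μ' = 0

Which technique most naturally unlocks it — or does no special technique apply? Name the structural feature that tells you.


Best approach: a linear integrating factor — μ appears only to the first power with coefficient 2*r — the classic integrating-factor setup.


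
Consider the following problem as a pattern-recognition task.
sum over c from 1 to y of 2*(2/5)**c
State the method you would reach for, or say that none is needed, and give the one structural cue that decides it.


Method: the geometric series formula — each term is 2/5 times the previous one, so the geometric-series formula applies directly.


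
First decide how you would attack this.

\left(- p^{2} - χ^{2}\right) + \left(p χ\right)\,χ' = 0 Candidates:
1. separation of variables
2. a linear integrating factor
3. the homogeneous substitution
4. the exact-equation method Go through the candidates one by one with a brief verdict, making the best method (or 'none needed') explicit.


Verdict: the homogeneous substitution — scaling p and χ together leaves the slope fixed — it depends only on χ/p, so substitute the ratio. Rearranged, this also fits the Bernoulli template directly; the homogeneous substitution reads the structure without the rearrangement.
- separation of variables — no division isolates the independent variable from the unknown.
- a linear integrating factor: a nonlinear term in the unknown puts this outside the integrating-factor template.
- the homogeneous substitution — a fit — the right tool for this form.
- the exact-equation method: no potential function has this form as its differential, as written.


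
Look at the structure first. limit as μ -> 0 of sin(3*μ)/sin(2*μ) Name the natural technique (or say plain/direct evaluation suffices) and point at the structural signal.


Verdict: l'Hôpital's rule (0/0) — plug in 0: top and bottom both hit zero, so differentiate each and retry. Expanding numerator and denominator to first order gives the same value — the rule automates exactly that.


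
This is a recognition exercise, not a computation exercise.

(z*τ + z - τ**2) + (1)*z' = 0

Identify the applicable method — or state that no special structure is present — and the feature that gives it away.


Best approach: a linear integrating factor — the unknown enters only to the first power against a nonzero forcing term — the integrating-factor template applies directly.


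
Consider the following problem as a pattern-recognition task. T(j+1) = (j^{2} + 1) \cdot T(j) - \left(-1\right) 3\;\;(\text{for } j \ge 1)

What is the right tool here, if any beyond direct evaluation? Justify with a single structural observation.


Technique: a summation factor — an index-dependent multiplier j^{2} + 1 rules out characteristic roots; a summation factor converts it to a pure difference.


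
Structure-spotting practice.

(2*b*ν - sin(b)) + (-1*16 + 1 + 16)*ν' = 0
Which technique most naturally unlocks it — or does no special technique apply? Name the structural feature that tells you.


Technique: a linear integrating factor — the equation is linear in ν with coefficient 2*b; multiplying by the integrating factor exp(∫2*b) makes the left side a perfect derivative.


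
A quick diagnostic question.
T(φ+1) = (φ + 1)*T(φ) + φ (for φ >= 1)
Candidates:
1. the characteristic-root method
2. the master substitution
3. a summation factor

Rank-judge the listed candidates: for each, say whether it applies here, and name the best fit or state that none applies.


Verdict: a summation factor — rescale the sequence by the product of the weights φ + 1 so far — the recurrence collapses to a plain running sum.
- the characteristic-root method — the coefficients vary with the index, breaking the constant-coefficient structure the method needs.
- the master substitution: this is shift-type recursion, outside the divide-and-conquer template.
- a summation factor — yes, a natural case for it.


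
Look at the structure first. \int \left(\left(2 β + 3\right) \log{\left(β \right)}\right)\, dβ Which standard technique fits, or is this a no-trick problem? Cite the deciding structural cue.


Technique: integration by parts — with u = \log{\left(β \right)} the logarithm disappears after one differentiation, leaving a power-rule integral.


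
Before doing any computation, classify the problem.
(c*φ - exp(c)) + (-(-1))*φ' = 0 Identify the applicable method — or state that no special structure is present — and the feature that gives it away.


Best approach: a linear integrating factor — the equation is linear in φ with coefficient c; multiplying by the integrating factor exp(∫c) makes the left side a perfect derivative.


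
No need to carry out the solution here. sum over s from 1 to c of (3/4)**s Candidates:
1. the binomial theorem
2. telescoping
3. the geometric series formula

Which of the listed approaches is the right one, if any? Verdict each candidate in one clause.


Technique: the geometric series formula — check a ratio of consecutive terms: it is 3/4, independent of the index, so the geometric formula closes the sum.
- the binomial theorem: there is no pair of bases whose matched powers would reassemble into a single binomial power.
- telescoping: computed from the summand as displayed, the partial sums build up without the pairwise collapse telescoping exploits.
- the geometric series formula: applicable, and directly so.


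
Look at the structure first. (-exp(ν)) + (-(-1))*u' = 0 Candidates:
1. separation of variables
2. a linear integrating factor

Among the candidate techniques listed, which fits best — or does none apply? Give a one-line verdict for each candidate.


Diagnosis: no special technique — solved for the derivative, u never appears on the right — this is a direct integration in ν, not a differential-equations problem at heart.
- separation of variables — separation is only trivially available — with the unknown absent from the slope this is a direct integration, not a separation problem.
- a linear integrating factor — the linear template holds only trivially here (the unknown is absent, so the coefficient is zero) — the method is not the natural label.


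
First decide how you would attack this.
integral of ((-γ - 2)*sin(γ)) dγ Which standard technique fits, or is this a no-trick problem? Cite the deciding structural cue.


Method: integration by parts — the integrand splits as -γ - 2 times sin(γ) — repeatedly differentiating the polynomial part kills it, which is the parts ladder.


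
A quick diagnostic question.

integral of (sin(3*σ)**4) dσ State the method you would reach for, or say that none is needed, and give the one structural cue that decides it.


Technique: a trigonometric identity — the even trigonometric power sin(3*σ)**4 reduces by a double-angle identity before any integration is attempted.


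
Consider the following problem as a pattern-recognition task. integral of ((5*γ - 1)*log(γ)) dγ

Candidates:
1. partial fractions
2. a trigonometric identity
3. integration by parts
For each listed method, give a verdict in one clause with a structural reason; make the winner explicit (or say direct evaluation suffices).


Best approach: integration by parts — with u = log(γ) the logarithm disappears after one differentiation, leaving a power-rule integral.
- partial fractions — there is no rational-function structure to decompose.
- a trigonometric identity — no sine or cosine appears, so there is nothing for a trigonometric identity to act on.
- integration by parts: yes, a natural case for it.


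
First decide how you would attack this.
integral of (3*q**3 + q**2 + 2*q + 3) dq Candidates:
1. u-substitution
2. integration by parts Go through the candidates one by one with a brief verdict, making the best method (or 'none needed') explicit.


Diagnosis: no special technique — nothing composite, nothing rational, nothing trigonometric — each constant-multiple power of q integrates by the power rule alone.
- u-substitution — no substitution does more than relabel what direct integration already handles.
- integration by parts — parts would only shuffle a directly integrable integrand.


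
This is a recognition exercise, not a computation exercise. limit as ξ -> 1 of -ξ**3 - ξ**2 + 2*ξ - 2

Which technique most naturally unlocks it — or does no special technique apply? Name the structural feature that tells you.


Method: no special technique — the expression is continuous at the evaluation point — substitute directly; no indeterminate form appears.


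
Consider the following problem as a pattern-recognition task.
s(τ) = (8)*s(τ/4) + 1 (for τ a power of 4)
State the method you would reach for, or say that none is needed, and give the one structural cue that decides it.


Technique: the master substitution — recursion at τ/4 is multiplicative in the index; logarithmic reindexing via τ = 4^m linearizes it.


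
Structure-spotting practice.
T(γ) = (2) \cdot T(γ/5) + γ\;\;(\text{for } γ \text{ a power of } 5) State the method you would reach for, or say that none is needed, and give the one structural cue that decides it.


Technique: the master substitution — treat m = log base 5 of γ as the new clock: one recursion step advances m by one while γ scales by 5.


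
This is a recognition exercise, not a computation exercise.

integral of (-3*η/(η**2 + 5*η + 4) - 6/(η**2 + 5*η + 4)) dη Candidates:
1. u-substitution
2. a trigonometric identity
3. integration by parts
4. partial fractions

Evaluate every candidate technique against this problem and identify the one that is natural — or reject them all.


Method: partial fractions — rational integrand, reducible denominator η**2 + 5*η + 4: decompose first, integrate second.
- u-substitution: no subexpression of the integrand pairs with its own derivative as a factor — individual terms may offer their own substitutions, but any change of variable covering the whole integral would have to be constructed from outside the expression.
- a trigonometric identity — no sine or cosine appears, so there is nothing for a trigonometric identity to act on.
- integration by parts: no split into a nonconstant polynomial times one of the standard kernels — exp, sine, or cosine of a linear argument, or a logarithm — applies here.
- partial fractions — applies; the problem has the shape this method handles.


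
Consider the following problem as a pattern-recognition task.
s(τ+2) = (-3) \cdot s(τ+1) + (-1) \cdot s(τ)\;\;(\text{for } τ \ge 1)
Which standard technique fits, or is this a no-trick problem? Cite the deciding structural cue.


Best approach: the characteristic-root method — shift-invariance with fixed coefficients calls for exponential trials; the characteristic polynomial finds every r^τ.


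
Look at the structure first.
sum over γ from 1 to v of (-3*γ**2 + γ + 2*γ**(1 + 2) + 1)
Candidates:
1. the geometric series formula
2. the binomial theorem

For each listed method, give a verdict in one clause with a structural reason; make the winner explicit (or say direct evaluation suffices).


Diagnosis: no special technique — no ratio, no shift structure, no binomial pattern: sum the constant-multiple powers of γ with known formulas.
- the geometric series formula — dividing successive terms gives an index-dependent quantity, not a constant.
- the binomial theorem: the terms do not reassemble into a binomial power.


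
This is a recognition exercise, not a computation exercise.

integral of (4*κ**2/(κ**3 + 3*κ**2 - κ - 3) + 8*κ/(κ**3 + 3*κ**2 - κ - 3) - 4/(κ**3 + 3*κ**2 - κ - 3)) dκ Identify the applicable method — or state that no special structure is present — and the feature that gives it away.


Best approach: partial fractions — the bottom, κ**3 + 3*κ**2 - κ - 3, comes apart into simple factors, and a proper rational function over split factors decomposes.


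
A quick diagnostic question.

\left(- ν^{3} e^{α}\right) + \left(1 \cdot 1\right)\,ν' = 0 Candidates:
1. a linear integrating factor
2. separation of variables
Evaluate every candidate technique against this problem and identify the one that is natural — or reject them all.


Technique: separation of variables — one side of the product carries the independent variable, the other the unknown — the textbook separation shape.
- a linear integrating factor — the unknown enters nonlinearly (through a power, a denominator, or a transcendental function), which the linear integrating-factor recipe cannot absorb as-is — any repair would come from a preliminary substitution, not the factor.
- separation of variables: applies; the problem has the shape this method handles.


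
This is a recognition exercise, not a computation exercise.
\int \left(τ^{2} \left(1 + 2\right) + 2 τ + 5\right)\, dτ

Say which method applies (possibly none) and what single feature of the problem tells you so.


Best approach: no special technique — nothing composite, nothing rational, nothing trigonometric — each constant-multiple power of τ integrates by the power rule alone.


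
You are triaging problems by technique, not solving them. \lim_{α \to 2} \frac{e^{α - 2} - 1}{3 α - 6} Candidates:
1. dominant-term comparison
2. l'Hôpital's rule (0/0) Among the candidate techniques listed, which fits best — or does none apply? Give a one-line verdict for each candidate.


Best approach: l'Hôpital's rule (0/0) — substituting 2 gives 0 over 0; differentiate top and bottom once and re-evaluate. A first-order expansion at the point is an equally standard path; the rule packages it.
- dominant-term comparison — no dominant-degree comparison decides it.
- l'Hôpital's rule (0/0) — applicable, and directly so.


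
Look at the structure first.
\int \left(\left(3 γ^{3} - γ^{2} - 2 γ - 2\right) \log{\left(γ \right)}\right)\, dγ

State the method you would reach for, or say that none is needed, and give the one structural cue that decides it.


Verdict: integration by parts — the logarithm \log{\left(γ \right)} has no power-rule antiderivative to read off directly, but its derivative is algebraic — so differentiate \log{\left(γ \right)} and integrate the polynomial factor 3 γ^{3} - γ^{2} - 2 γ - 2.


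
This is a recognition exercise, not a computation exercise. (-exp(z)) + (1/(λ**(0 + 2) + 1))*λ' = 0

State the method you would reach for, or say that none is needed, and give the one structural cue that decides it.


Verdict: separation of variables — all dependence on the two variables factors apart, the defining separable shape. One could also solve this as an exact equation; with each coefficient in its own variable, separating is the same work with fewer steps.


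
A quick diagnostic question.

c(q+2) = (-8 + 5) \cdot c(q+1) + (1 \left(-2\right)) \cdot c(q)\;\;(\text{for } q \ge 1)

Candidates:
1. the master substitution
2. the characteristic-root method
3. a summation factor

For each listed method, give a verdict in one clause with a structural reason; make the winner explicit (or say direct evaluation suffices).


Best approach: the characteristic-root method — because shifting q leaves the equation's coefficients unchanged, exponential trials reduce it to algebra.
- the master substitution: this is shift-type recursion, outside the divide-and-conquer template.
- the characteristic-root method — a fit — the right tool for this form.
- a summation factor — the recurrence reaches back more than one step, outside the first-order family a summation factor normalizes.


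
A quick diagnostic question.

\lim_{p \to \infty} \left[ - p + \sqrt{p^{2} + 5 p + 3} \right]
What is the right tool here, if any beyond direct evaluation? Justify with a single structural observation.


Method: conjugate multiplication — both pieces blow up but their difference is finite; the conjugate trick rationalizes \sqrt{p^{2} + 5 p + 3} - p.
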